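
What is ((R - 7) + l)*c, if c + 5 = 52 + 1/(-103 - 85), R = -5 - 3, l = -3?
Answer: -79515/94 ≈ -845.90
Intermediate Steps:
R = -8
c = 8835/188 (c = -5 + (52 + 1/(-103 - 85)) = -5 + (52 + 1/(-188)) = -5 + (52 - 1/188) = -5 + 9775/188 = 8835/188 ≈ 46.995)
((R - 7) + l)*c = ((-8 - 7) - 3)*(8835/188) = (-15 - 3)*(8835/188) = -18*8835/188 = -79515/94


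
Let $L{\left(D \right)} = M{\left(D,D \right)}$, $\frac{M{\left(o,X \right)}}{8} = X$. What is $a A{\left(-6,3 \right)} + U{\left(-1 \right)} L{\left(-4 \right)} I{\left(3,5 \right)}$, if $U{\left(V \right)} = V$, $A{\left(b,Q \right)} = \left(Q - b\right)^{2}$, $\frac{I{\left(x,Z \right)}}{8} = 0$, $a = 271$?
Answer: $21951$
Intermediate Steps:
$M{\left(o,X \right)} = 8 X$
$I{\left(x,Z \right)} = 0$ ($I{\left(x,Z \right)} = 8 \cdot 0 = 0$)
$L{\left(D \right)} = 8 D$
$a A{\left(-6,3 \right)} + U{\left(-1 \right)} L{\left(-4 \right)} I{\left(3,5 \right)} = 271 \left(3 - -6\right)^{2} + - 8 \left(-4\right) 0 = 271 \left(3 + 6\right)^{2} + \left(-1\right) \left(-32\right) 0 = 271 \cdot 9^{2} + 32 \cdot 0 = 271 \cdot 81 + 0 = 21951 + 0 = 21951$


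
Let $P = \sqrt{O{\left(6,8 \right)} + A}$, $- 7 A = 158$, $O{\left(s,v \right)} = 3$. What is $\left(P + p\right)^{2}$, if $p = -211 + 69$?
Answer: $\frac{\left(994 - i \sqrt{959}\right)^{2}}{49} \approx 20144.0 - 1256.4 i$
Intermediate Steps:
$A = - \frac{158}{7}$ ($A = \left(- \frac{1}{7}\right) 158 = - \frac{158}{7} \approx -22.571$)
$p = -142$
$P = \frac{i \sqrt{959}}{7}$ ($P = \sqrt{3 - \frac{158}{7}} = \sqrt{- \frac{137}{7}} = \frac{i \sqrt{959}}{7} \approx 4.424 i$)
$\left(P + p\right)^{2} = \left(\frac{i \sqrt{959}}{7} - 142\right)^{2} = \left(-142 + \frac{i \sqrt{959}}{7}\right)^{2}$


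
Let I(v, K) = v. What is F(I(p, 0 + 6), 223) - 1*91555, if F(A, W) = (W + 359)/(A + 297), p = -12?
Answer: -8697531/95 ≈ -91553.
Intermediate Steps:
F(A, W) = (359 + W)/(297 + A)
F(I(p, 0 + 6), 223) - 1*91555 = (359 + 223)/(297 - 12) - 1*91555 = 582/285 - 91555 = (1/285)*582 - 91555 = 194/95 - 91555 = -8697531/95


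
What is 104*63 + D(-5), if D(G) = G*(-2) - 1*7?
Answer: 6555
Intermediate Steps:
D(G) = -7 - 2*G (D(G) = -2*G - 7 = -7 - 2*G)
104*63 + D(-5) = 104*63 + (-7 - 2*(-5)) = 6552 + (-7 + 10) = 6552 + 3 = 6555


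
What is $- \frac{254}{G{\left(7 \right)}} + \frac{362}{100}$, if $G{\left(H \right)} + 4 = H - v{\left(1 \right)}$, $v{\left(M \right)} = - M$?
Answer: $- \frac{1497}{25} \approx -59.88$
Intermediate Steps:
$G{\left(H \right)} = -3 + H$ ($G{\left(H \right)} = -4 + \left(H - \left(-1\right) 1\right) = -4 + \left(H - -1\right) = -4 + \left(H + 1\right) = -4 + \left(1 + H\right) = -3 + H$)
$- \frac{254}{G{\left(7 \right)}} + \frac{362}{100} = - \frac{254}{-3 + 7} + \frac{362}{100} = - \frac{254}{4} + 362 \cdot \frac{1}{100} = \left(-254\right) \frac{1}{4} + \frac{181}{50} = - \frac{127}{2} + \frac{181}{50} = - \frac{1497}{25}$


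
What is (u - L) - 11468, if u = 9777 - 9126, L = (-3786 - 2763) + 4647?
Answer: -8915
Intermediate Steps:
L = -1902 (L = -6549 + 4647 = -1902)
u = 651
(u - L) - 11468 = (651 - 1*(-1902)) - 11468 = (651 + 1902) - 11468 = 2553 - 11468 = -8915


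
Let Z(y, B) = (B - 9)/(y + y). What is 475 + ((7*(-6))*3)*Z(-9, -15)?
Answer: 307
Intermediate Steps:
Z(y, B) = (-9 + B)/(2*y) (Z(y, B) = (-9 + B)/((2*y)) = (-9 + B)*(1/(2*y)) = (-9 + B)/(2*y))
475 + ((7*(-6))*3)*Z(-9, -15) = 475 + ((7*(-6))*3)*((1/2)*(-9 - 15)/(-9)) = 475 + (-42*3)*((1/2)*(-1/9)*(-24)) = 475 - 126*4/3 = 475 - 168 = 307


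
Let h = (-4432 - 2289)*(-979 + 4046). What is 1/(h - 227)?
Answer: -1/20613534 ≈ -4.8512e-8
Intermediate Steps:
h = -20613307 (h = -6721*3067 = -20613307)
1/(h - 227) = 1/(-20613307 - 227) = 1/(-20613534) = -1/20613534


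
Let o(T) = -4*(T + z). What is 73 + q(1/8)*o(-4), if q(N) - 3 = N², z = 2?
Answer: 777/8 ≈ 97.125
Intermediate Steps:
o(T) = -8 - 4*T (o(T) = -4*(T + 2) = -4*(2 + T) = -8 - 4*T)
q(N) = 3 + N²
73 + q(1/8)*o(-4) = 73 + (3 + (1/8)²)*(-8 - 4*(-4)) = 73 + (3 + (1*(⅛))²)*(-8 + 16) = 73 + (3 + (⅛)²)*8 = 73 + (3 + 1/64)*8 = 73 + (193/64)*8 = 73 + 193/8 = 777/8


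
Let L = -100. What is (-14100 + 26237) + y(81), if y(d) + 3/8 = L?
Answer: 96293/8 ≈ 12037.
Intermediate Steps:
y(d) = -803/8 (y(d) = -3/8 - 100 = -803/8)
(-14100 + 26237) + y(81) = (-14100 + 26237) - 803/8 = 12137 - 803/8 = 96293/8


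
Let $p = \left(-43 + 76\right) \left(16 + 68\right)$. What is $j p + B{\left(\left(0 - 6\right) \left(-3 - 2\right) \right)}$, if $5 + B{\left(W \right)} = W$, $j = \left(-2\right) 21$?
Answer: $-116399$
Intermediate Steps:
$j = -42$
$B{\left(W \right)} = -5 + W$
$p = 2772$ ($p = 33 \cdot 84 = 2772$)
$j p + B{\left(\left(0 - 6\right) \left(-3 - 2\right) \right)} = \left(-42\right) 2772 - \left(5 - \left(0 - 6\right) \left(-3 - 2\right)\right) = -116424 - -25 = -116424 + \left(-5 + 30\right) = -116424 + 25 = -116399$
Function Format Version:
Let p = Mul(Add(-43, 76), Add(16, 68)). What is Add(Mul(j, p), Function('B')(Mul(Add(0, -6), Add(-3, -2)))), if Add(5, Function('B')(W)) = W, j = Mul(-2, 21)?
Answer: -116399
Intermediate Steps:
j = -42
Function('B')(W) = Add(-5, W)
p = 2772 (p = Mul(33, 84) = 2772)
Add(Mul(j, p), Function('B')(Mul(Add(0, -6), Add(-3, -2)))) = Add(Mul(-42, 2772), Add(-5, Mul(Add(0, -6), Add(-3, -2)))) = Add(-116424, Add(-5, Mul(-6, -5))) = Add(-116424, Add(-5, 30)) = Add(-116424, 25) = -116399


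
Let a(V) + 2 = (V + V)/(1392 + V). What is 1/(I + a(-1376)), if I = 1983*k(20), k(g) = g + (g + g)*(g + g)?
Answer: 1/3212286 ≈ 3.1130e-7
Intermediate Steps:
k(g) = g + 4*g² (k(g) = g + (2*g)*(2*g) = g + 4*g²)
I = 3212460 (I = 1983*(20*(1 + 4*20)) = 1983*(20*(1 + 80)) = 1983*(20*81) = 1983*1620 = 3212460)
a(V) = -2 + 2*V/(1392 + V) (a(V) = -2 + (V + V)/(1392 + V) = -2 + (2*V)/(1392 + V) = -2 + 2*V/(1392 + V))
1/(I + a(-1376)) = 1/(3212460 - 2784/(1392 - 1376)) = 1/(3212460 - 2784/16) = 1/(3212460 - 2784*1/16) = 1/(3212460 - 174) = 1/3212286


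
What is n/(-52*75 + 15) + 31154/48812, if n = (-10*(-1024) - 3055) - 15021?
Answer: 83920687/31605770 ≈ 2.6552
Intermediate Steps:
n = -7836 (n = (10240 - 3055) - 15021 = 7185 - 15021 = -7836)
n/(-52*75 + 15) + 31154/48812 = -7836/(-52*75 + 15) + 31154/48812 = -7836/(-3900 + 15) + 31154*(1/48812) = -7836/(-3885) + 15577/24406 = -7836*(-1/3885) + 15577/24406 = 2612/1295 + 15577/24406 = 83920687/31605770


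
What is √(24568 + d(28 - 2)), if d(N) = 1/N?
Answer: √16607994/26 ≈ 156.74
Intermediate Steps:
√(24568 + d(28 - 2)) = √(24568 + 1/(28 - 2)) = √(24568 + 1/26) = √(638769/26) = √16607994/26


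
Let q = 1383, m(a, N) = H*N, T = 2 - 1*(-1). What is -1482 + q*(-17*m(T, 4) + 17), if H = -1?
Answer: 116073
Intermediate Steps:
T = 3 (T = 2 + 1 = 3)
m(a, N) = -N
-1482 + q*(-17*m(T, 4) + 17) = -1482 + 1383*(-(-17)*4 + 17) = -1482 + 1383*(-17*(-4) + 17) = -1482 + 1383*(68 + 17) = -1482 + 1383*85 = -1482 + 117555 = 116073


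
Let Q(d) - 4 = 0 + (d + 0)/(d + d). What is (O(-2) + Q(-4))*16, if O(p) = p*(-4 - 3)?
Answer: 296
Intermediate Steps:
O(p) = -7*p (O(p) = p*(-7) = -7*p)
Q(d) = 9/2 (Q(d) = 4 + (0 + (d + 0)/(d + d)) = 4 + (0 + d/((2*d))) = 4 + (0 + d*(1/(2*d))) = 4 + (0 + ½) = 4 + ½ = 9/2)
(O(-2) + Q(-4))*16 = (-7*(-2) + 9/2)*16 = (14 + 9/2)*16 = (37/2)*16 = 296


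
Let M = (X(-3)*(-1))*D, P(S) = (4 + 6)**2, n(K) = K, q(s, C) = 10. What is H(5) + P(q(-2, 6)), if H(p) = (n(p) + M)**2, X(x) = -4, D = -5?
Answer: 325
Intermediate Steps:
P(S) = 100 (P(S) = 10**2 = 100)
M = -20 (M = -4*(-1)*(-5) = 4*(-5) = -20)
H(p) = (-20 + p)**2 (H(p) = (p - 20)**2 = (-20 + p)**2)
H(5) + P(q(-2, 6)) = (-20 + 5)**2 + 100 = (-15)**2 + 100 = 225 + 100 = 325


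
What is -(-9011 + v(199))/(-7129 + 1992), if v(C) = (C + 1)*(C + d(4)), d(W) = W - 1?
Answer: 31389/5137 ≈ 6.1104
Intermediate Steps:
d(W) = -1 + W
v(C) = (1 + C)*(3 + C) (v(C) = (C + 1)*(C + (-1 + 4)) = (1 + C)*(C + 3) = (1 + C)*(3 + C))
-(-9011 + v(199))/(-7129 + 1992) = -(-9011 + (3 + 199**2 + 4*199))/(-7129 + 1992) = -(-9011 + (3 + 39601 + 796))/(-5137) = -(-9011 + 40400)*(-1)/5137 = -31389*(-1)/5137 = -1*(-31389/5137) = 31389/5137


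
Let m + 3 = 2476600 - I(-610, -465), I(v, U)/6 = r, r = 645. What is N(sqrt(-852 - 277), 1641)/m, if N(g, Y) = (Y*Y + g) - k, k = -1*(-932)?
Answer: 2691949/2472727 + I*sqrt(1129)/2472727 ≈ 1.0887 + 1.3588e-5*I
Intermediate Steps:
k = 932
I(v, U) = 3870 (I(v, U) = 6*645 = 3870)
N(g, Y) = -932 + g + Y**2 (N(g, Y) = (Y*Y + g) - 1*932 = (Y**2 + g) - 932 = (g + Y**2) - 932 = -932 + g + Y**2)
m = 2472727 (m = -3 + (2476600 - 1*3870) = -3 + (2476600 - 3870) = -3 + 2472730 = 2472727)
N(sqrt(-852 - 277), 1641)/m = (-932 + sqrt(-852 - 277) + 1641**2)/2472727 = (-932 + sqrt(-1129) + 2692881)*(1/2472727) = (-932 + I*sqrt(1129) + 2692881)*(1/2472727) = (2691949 + I*sqrt(1129))*(1/2472727) = 2691949/2472727 + I*sqrt(1129)/2472727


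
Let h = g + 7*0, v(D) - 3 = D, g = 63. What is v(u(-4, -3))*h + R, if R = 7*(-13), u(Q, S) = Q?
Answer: -154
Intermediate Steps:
v(D) = 3 + D
h = 63 (h = 63 + 7*0 = 63 + 0 = 63)
R = -91
v(u(-4, -3))*h + R = (3 - 4)*63 - 91 = -1*63 - 91 = -63 - 91 = -154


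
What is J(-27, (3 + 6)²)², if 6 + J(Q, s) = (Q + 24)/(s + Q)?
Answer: 11881/324 ≈ 36.670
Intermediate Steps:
J(Q, s) = -6 + (24 + Q)/(Q + s) (J(Q, s) = -6 + (Q + 24)/(s + Q) = -6 + (24 + Q)/(Q + s))
J(-27, (3 + 6)²)² = ((24 - 6*(3 + 6)² - 5*(-27))/(-27 + (3 + 6)²))² = ((24 - 6*9² + 135)/(-27 + 9²))² = ((24 - 6*81 + 135)/(-27 + 81))² = ((24 - 486 + 135)/54)² = ((1/54)*(-327))² = (-109/18)² = 11881/324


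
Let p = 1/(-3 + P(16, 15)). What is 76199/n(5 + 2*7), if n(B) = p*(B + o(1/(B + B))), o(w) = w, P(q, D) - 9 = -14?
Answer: -23164496/723 ≈ -32039.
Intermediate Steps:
P(q, D) = -5 (P(q, D) = 9 - 14 = -5)
p = -⅛ (p = 1/(-3 - 5) = 1/(-8) = -⅛ ≈ -0.12500)
n(B) = -B/8 - 1/(16*B) (n(B) = -(B + 1/(B + B))/8 = -(B + 1/(2*B))/8 = -B/8 - 1/(16*B))
76199/n(5 + 2*7) = 76199/(-(5 + 2*7)/8 - 1/(16*(5 + 2*7))) = 76199/(-(5 + 14)/8 - 1/(16*(5 + 14))) = 76199/(-⅛*19 - 1/16/19) = 76199/(-19/8 - 1/16*1/19) = 76199/(-19/8 - 1/304) = 76199/(-723/304) = 76199*(-304/723) = -23164496/723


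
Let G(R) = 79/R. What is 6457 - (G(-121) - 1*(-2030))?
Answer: 535746/121 ≈ 4427.7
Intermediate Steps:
6457 - (G(-121) - 1*(-2030)) = 6457 - (79/(-121) - 1*(-2030)) = 6457 - (79*(-1/121) + 2030) = 6457 - (-79/121 + 2030) = 6457 - 1*245551/121 = 6457 - 245551/121 = 535746/121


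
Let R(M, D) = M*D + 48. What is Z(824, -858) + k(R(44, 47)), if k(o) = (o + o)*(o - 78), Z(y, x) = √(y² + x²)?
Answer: 8624816 + 2*√353785 ≈ 8.6260e+6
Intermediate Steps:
R(M, D) = 48 + D*M (R(M, D) = D*M + 48 = 48 + D*M)
Z(y, x) = √(x² + y²)
k(o) = 2*o*(-78 + o) (k(o) = (2*o)*(-78 + o) = 2*o*(-78 + o))
Z(824, -858) + k(R(44, 47)) = √((-858)² + 824²) + 2*(48 + 47*44)*(-78 + (48 + 47*44)) = √(736164 + 678976) + 2*(48 + 2068)*(-78 + (48 + 2068)) = √1415140 + 2*2116*(-78 + 2116) = 2*√353785 + 2*2116*2038 = 2*√353785 + 8624816 = 8624816 + 2*√353785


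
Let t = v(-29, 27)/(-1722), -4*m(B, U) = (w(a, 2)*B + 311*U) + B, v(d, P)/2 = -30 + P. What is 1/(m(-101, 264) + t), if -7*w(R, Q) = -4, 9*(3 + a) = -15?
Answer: -1148/23518293 ≈ -4.8813e-5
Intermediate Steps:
a = -14/3 (a = -3 + (1/9)*(-15) = -3 - 5/3 = -14/3 ≈ -4.6667)
w(R, Q) = 4/7 (w(R, Q) = -1/7*(-4) = 4/7)
v(d, P) = -60 + 2*P (v(d, P) = 2*(-30 + P) = -60 + 2*P)
m(B, U) = -311*U/4 - 11*B/28 (m(B, U) = -((4*B/7 + 311*U) + B)/4 = -((311*U + 4*B/7) + B)/4 = -(311*U + 11*B/7)/4 = -311*U/4 - 11*B/28)
t = 1/287 (t = (-60 + 2*27)/(-1722) = (-60 + 54)*(-1/1722) = -6*(-1/1722) = 1/287 ≈ 0.0034843)
1/(m(-101, 264) + t) = 1/((-311/4*264 - 11/28*(-101)) + 1/287) = 1/((-20526 + 1111/28) + 1/287) = 1/(-573617/28 + 1/287) = 1/(-23518293/1148) = -1148/23518293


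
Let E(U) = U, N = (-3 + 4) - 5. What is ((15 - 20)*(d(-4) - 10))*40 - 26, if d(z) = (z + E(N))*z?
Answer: -4426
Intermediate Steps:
N = -4 (N = 1 - 5 = -4)
d(z) = z*(-4 + z) (d(z) = (z - 4)*z = (-4 + z)*z = z*(-4 + z))
((15 - 20)*(d(-4) - 10))*40 - 26 = ((15 - 20)*(-4*(-4 - 4) - 10))*40 - 26 = -5*(-4*(-8) - 10)*40 - 26 = -5*(32 - 10)*40 - 26 = -5*22*40 - 26 = -110*40 - 26 = -4400 - 26 = -4426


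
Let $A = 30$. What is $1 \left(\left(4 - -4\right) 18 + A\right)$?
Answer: $174$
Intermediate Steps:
$1 \left(\left(4 - -4\right) 18 + A\right) = 1 \left(\left(4 - -4\right) 18 + 30\right) = 1 \left(\left(4 + 4\right) 18 + 30\right) = 1 \left(8 \cdot 18 + 30\right) = 1 \left(144 + 30\right) = 1 \cdot 174 = 174$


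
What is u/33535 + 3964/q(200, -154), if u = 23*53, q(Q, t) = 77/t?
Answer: -265864261/33535 ≈ -7928.0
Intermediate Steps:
u = 1219
u/33535 + 3964/q(200, -154) = 1219/33535 + 3964/((77/(-154))) = 1219*(1/33535) + 3964/((77*(-1/154))) = 1219/33535 + 3964/(-1/2) = 1219/33535 + 3964*(-2) = 1219/33535 - 7928 = -265864261/33535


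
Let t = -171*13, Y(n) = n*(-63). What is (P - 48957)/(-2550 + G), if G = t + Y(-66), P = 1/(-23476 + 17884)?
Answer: 54753509/687816 ≈ 79.605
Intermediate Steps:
Y(n) = -63*n
t = -2223
P = -1/5592 (P = 1/(-5592) = -1/5592 ≈ -0.00017883)
G = 1935 (G = -2223 - 63*(-66) = -2223 + 4158 = 1935)
(P - 48957)/(-2550 + G) = (-1/5592 - 48957)/(-2550 + 1935) = -273767545/5592/(-615) = -273767545/5592*(-1/615) = 54753509/687816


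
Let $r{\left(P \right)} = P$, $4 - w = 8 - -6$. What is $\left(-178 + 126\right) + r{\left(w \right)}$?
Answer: $-62$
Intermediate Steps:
$w = -10$ ($w = 4 - \left(8 - -6\right) = 4 - \left(8 + 6\right) = 4 - 14 = -10$)
$\left(-178 + 126\right) + r{\left(w \right)} = \left(-178 + 126\right) - 10 = -52 - 10 = -62$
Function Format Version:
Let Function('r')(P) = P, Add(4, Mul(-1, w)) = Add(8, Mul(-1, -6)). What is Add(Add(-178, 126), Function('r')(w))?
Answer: -62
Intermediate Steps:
w = -10 (w = Add(4, Mul(-1, Add(8, Mul(-1, -6)))) = Add(4, Mul(-1, Add(8, 6))) = Add(4, Mul(-1, 14)) = Add(4, -14) = -10)
Add(Add(-178, 126), Function('r')(w)) = Add(Add(-178, 126), -10) = Add(-52, -10) = -62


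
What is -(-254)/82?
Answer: 127/41 ≈ 3.0976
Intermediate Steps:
-(-254)/82 = -2*(-127/82) = 127/41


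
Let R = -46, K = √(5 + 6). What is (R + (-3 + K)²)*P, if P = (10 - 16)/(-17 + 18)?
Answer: 156 + 36*√11 ≈ 275.40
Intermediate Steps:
K = √11 ≈ 3.3166
P = -6 (P = -6/1 = -6*1 = -6)
(R + (-3 + K)²)*P = (-46 + (-3 + √11)²)*(-6) = 276 - 6*(-3 + √11)²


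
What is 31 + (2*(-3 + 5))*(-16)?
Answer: -33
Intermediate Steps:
31 + (2*(-3 + 5))*(-16) = 31 + (2*2)*(-16) = 31 + 4*(-16) = 31 - 64 = -33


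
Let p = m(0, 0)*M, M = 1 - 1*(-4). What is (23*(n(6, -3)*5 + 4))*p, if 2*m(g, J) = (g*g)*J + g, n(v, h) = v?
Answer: 0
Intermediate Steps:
M = 5 (M = 1 + 4 = 5)
m(g, J) = g/2 + J*g²/2 (m(g, J) = ((g*g)*J + g)/2 = (g²*J + g)/2 = (J*g² + g)/2 = (g + J*g²)/2 = g/2 + J*g²/2)
p = 0 (p = ((½)*0*(1 + 0*0))*5 = ((½)*0*(1 + 0))*5 = ((½)*0*1)*5 = 0*5 = 0)
(23*(n(6, -3)*5 + 4))*p = (23*(6*5 + 4))*0 = (23*(30 + 4))*0 = (23*34)*0 = 782*0 = 0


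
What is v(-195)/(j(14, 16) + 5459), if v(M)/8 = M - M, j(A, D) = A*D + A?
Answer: 0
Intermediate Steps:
j(A, D) = A + A*D
v(M) = 0 (v(M) = 8*(M - M) = 8*0 = 0)
v(-195)/(j(14, 16) + 5459) = 0/(14*(1 + 16) + 5459) = 0/(14*17 + 5459) = 0/(238 + 5459) = 0/5697 = 0*(1/5697) = 0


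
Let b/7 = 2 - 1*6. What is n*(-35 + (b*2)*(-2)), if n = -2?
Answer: -154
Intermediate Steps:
b = -28 (b = 7*(2 - 1*6) = 7*(2 - 6) = 7*(-4) = -28)
n*(-35 + (b*2)*(-2)) = -2*(-35 - 28*2*(-2)) = -2*(-35 - 56*(-2)) = -2*(-35 + 112) = -2*77 = -154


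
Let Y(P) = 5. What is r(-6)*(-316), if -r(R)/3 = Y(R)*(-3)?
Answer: -14220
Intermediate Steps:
r(R) = 45 (r(R) = -15*(-3) = -3*(-15) = 45)
r(-6)*(-316) = 45*(-316) = -14220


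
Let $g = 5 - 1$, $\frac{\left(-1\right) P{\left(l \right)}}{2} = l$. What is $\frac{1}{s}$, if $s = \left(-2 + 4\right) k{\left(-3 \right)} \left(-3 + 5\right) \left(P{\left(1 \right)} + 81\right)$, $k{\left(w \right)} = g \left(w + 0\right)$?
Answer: $- \frac{1}{3792} \approx -0.00026371$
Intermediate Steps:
$P{\left(l \right)} = - 2 l$
$g = 4$ ($g = 5 - 1 = 4$)
$k{\left(w \right)} = 4 w$ ($k{\left(w \right)} = 4 \left(w + 0\right) = 4 w$)
$s = -3792$ ($s = \left(-2 + 4\right) 4 \left(-3\right) \left(-3 + 5\right) \left(\left(-2\right) 1 + 81\right) = 2 \left(-12\right) 2 \left(-2 + 81\right) = \left(-24\right) 2 \cdot 79 = \left(-48\right) 79 = -3792$)
$\frac{1}{s} = \frac{1}{-3792} = - \frac{1}{3792}$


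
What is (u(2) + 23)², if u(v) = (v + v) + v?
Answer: 841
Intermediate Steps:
u(v) = 3*v (u(v) = 2*v + v = 3*v)
(u(2) + 23)² = (3*2 + 23)² = (6 + 23)² = 29² = 841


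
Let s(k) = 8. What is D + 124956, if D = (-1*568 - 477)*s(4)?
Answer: 116596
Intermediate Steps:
D = -8360 (D = (-1*568 - 477)*8 = (-568 - 477)*8 = -1045*8 = -8360)
D + 124956 = -8360 + 124956 = 116596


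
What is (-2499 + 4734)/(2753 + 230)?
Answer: 2235/2983 ≈ 0.74925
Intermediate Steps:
(-2499 + 4734)/(2753 + 230) = 2235/2983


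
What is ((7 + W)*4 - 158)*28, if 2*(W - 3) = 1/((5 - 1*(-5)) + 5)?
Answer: -49504/15 ≈ -3300.3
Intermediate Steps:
W = 91/30 (W = 3 + 1/(2*((5 - 1*(-5)) + 5)) = 3 + 1/(2*((5 + 5) + 5)) = 3 + 1/(2*(10 + 5)) = 3 + (½)/15 = 3 + (½)*(1/15) = 3 + 1/30 = 91/30 ≈ 3.0333)
((7 + W)*4 - 158)*28 = ((7 + 91/30)*4 - 158)*28 = ((301/30)*4 - 158)*28 = (602/15 - 158)*28 = -1768/15*28 = -49504/15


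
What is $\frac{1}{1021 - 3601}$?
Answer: $- \frac{1}{2580} \approx -0.0003876$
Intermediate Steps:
$\frac{1}{1021 - 3601} = \frac{1}{-2580} = - \frac{1}{2580}$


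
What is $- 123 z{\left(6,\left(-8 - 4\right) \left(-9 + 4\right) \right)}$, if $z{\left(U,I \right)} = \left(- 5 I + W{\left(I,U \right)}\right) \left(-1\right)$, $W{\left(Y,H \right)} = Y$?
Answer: $-29520$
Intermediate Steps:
$z{\left(U,I \right)} = 4 I$ ($z{\left(U,I \right)} = \left(- 5 I + I\right) \left(-1\right) = - 4 I \left(-1\right) = 4 I$)
$- 123 z{\left(6,\left(-8 - 4\right) \left(-9 + 4\right) \right)} = - 123 \cdot 4 \left(-8 - 4\right) \left(-9 + 4\right) = - 123 \cdot 4 \left(\left(-12\right) \left(-5\right)\right) = - 123 \cdot 4 \cdot 60 = \left(-123\right) 240 = -29520$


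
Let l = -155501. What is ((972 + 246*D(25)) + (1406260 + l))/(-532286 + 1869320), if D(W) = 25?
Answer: 1257881/1337034 ≈ 0.94080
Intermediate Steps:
((972 + 246*D(25)) + (1406260 + l))/(-532286 + 1869320) = ((972 + 246*25) + (1406260 - 155501))/(-532286 + 1869320) = ((972 + 6150) + 1250759)/1337034 = (7122 + 1250759)*(1/1337034) = 1257881*(1/1337034) = 1257881/1337034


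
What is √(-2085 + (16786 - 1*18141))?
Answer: 4*I*√215 ≈ 58.651*I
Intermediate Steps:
√(-2085 + (16786 - 1*18141)) = √(-2085 + (16786 - 18141)) = √(-2085 - 1355) = √(-3440) = 4*I*√215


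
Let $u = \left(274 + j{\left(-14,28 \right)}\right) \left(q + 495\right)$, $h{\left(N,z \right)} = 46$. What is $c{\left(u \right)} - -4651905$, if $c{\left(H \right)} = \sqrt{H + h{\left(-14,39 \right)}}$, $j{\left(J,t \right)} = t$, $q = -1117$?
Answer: $4651905 + i \sqrt{187798} \approx 4.6519 \cdot 10^{6} + 433.36 i$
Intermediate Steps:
$u = -187844$ ($u = \left(274 + 28\right) \left(-1117 + 495\right) = 302 \left(-622\right) = -187844$)
$c{\left(H \right)} = \sqrt{46 + H}$ ($c{\left(H \right)} = \sqrt{H + 46} = \sqrt{46 + H}$)
$c{\left(u \right)} - -4651905 = \sqrt{46 - 187844} - -4651905 = \sqrt{-187798} + 4651905 = i \sqrt{187798} + 4651905 = 4651905 + i \sqrt{187798}$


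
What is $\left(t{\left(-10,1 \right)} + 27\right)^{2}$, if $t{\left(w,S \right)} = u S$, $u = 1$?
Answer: $784$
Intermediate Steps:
$t{\left(w,S \right)} = S$ ($t{\left(w,S \right)} = 1 S = S$)
$\left(t{\left(-10,1 \right)} + 27\right)^{2} = \left(1 + 27\right)^{2} = 28^{2} = 784$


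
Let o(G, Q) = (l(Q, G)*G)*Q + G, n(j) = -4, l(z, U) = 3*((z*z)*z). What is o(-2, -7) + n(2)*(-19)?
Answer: -14332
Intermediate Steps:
l(z, U) = 3*z³ (l(z, U) = 3*(z²*z) = 3*z³)
o(G, Q) = G + 3*G*Q⁴ (o(G, Q) = ((3*Q³)*G)*Q + G = (3*G*Q³)*Q + G = 3*G*Q⁴ + G = G + 3*G*Q⁴)
o(-2, -7) + n(2)*(-19) = -2*(1 + 3*(-7)⁴) - 4*(-19) = -2*(1 + 3*2401) + 76 = -2*(1 + 7203) + 76 = -2*7204 + 76 = -14408 + 76 = -14332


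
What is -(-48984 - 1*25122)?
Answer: 74106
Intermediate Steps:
-(-48984 - 1*25122) = -(-48984 - 25122) = -1*(-74106) = 74106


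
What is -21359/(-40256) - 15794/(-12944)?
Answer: 57017135/32567104 ≈ 1.7508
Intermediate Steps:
-21359/(-40256) - 15794/(-12944) = -21359*(-1/40256) - 15794*(-1/12944) = 21359/40256 + 7897/6472 = 57017135/32567104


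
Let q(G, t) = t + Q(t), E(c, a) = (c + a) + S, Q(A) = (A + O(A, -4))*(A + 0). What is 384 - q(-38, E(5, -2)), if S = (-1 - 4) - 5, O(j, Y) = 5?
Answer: 377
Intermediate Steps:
S = -10 (S = -5 - 5 = -10)
Q(A) = A*(5 + A) (Q(A) = (A + 5)*(A + 0) = (5 + A)*A = A*(5 + A))
E(c, a) = -10 + a + c (E(c, a) = (c + a) - 10 = (a + c) - 10 = -10 + a + c)
q(G, t) = t + t*(5 + t)
384 - q(-38, E(5, -2)) = 384 - (-10 - 2 + 5)*(6 + (-10 - 2 + 5)) = 384 - (-7)*(6 - 7) = 384 - (-7)*(-1) = 384 - 1*7 = 384 - 7 = 377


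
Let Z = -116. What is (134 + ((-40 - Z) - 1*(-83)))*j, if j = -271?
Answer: -79403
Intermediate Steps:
(134 + ((-40 - Z) - 1*(-83)))*j = (134 + ((-40 - 1*(-116)) - 1*(-83)))*(-271) = (134 + ((-40 + 116) + 83))*(-271) = (134 + (76 + 83))*(-271) = (134 + 159)*(-271) = 293*(-271) = -79403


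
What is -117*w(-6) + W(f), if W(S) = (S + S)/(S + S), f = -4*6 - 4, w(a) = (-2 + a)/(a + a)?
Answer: -77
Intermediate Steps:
w(a) = (-2 + a)/(2*a) (w(a) = (-2 + a)/((2*a)) = (-2 + a)*(1/(2*a)) = (-2 + a)/(2*a))
f = -28 (f = -24 - 4 = -28)
W(S) = 1 (W(S) = (2*S)/((2*S)) = (2*S)*(1/(2*S)) = 1)
-117*w(-6) + W(f) = -117*(-2 - 6)/(2*(-6)) + 1 = -117*(-1)*(-8)/(2*6) + 1 = -117*2/3 + 1 = -78 + 1 = -77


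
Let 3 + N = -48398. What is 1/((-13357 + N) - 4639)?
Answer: -1/66397 ≈ -1.5061e-5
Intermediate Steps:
N = -48401 (N = -3 - 48398 = -48401)
1/((-13357 + N) - 4639) = 1/((-13357 - 48401) - 4639) = 1/(-61758 - 4639) = 1/(-66397) = -1/66397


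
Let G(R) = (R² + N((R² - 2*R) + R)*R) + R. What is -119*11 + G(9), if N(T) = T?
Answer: -571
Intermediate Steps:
G(R) = R + R² + R*(R² - R) (G(R) = (R² + ((R² - 2*R) + R)*R) + R = (R² + (R² - R)*R) + R = (R² + R*(R² - R)) + R = R + R² + R*(R² - R))
-119*11 + G(9) = -119*11 + (9 + 9³) = -1309 + (9 + 729) = -1309 + 738 = -571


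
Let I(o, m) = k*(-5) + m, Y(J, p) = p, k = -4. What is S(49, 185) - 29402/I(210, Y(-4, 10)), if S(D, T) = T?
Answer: -11926/15 ≈ -795.07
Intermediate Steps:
I(o, m) = 20 + m (I(o, m) = -4*(-5) + m = 20 + m)
S(49, 185) - 29402/I(210, Y(-4, 10)) = 185 - 29402/(20 + 10) = 185 - 29402/30 = 185 - 1*14701/15 = 185 - 14701/15 = -11926/15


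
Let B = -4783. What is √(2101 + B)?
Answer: 3*I*√298 ≈ 51.788*I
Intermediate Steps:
√(2101 + B) = √(2101 - 4783) = √(-2682) = 3*I*√298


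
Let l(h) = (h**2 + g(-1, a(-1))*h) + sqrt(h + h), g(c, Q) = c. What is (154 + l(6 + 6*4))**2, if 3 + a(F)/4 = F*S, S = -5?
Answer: 1048636 + 4096*sqrt(15) ≈ 1.0645e+6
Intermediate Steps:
a(F) = -12 - 20*F (a(F) = -12 + 4*(F*(-5)) = -12 + 4*(-5*F) = -12 - 20*F)
l(h) = h**2 - h + sqrt(2)*sqrt(h) (l(h) = (h**2 - h) + sqrt(h + h) = (h**2 - h) + sqrt(2*h) = (h**2 - h) + sqrt(2)*sqrt(h) = h**2 - h + sqrt(2)*sqrt(h))
(154 + l(6 + 6*4))**2 = (154 + ((6 + 6*4)**2 - (6 + 6*4) + sqrt(2)*sqrt(6 + 6*4)))**2 = (154 + ((6 + 24)**2 - (6 + 24) + sqrt(2)*sqrt(6 + 24)))**2 = (154 + (30**2 - 1*30 + sqrt(2)*sqrt(30)))**2 = (154 + (900 - 30 + 2*sqrt(15)))**2 = (154 + (870 + 2*sqrt(15)))**2 = (1024 + 2*sqrt(15))**2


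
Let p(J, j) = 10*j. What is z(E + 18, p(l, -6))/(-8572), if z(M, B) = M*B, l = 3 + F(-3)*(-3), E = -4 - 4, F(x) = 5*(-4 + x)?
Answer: 150/2143 ≈ 0.069995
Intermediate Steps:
F(x) = -20 + 5*x
E = -8
l = 108 (l = 3 + (-20 + 5*(-3))*(-3) = 3 + (-20 - 15)*(-3) = 3 - 35*(-3) = 3 + 105 = 108)
z(M, B) = B*M
z(E + 18, p(l, -6))/(-8572) = ((10*(-6))*(-8 + 18))/(-8572) = -60*10*(-1/8572) = -600*(-1/8572) = 150/2143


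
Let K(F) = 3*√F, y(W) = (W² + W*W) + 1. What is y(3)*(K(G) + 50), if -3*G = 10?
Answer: 950 + 19*I*√30 ≈ 950.0 + 104.07*I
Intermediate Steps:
y(W) = 1 + 2*W² (y(W) = (W² + W²) + 1 = 2*W² + 1 = 1 + 2*W²)
G = -10/3 (G = -⅓*10 = -10/3 ≈ -3.3333)
y(3)*(K(G) + 50) = (1 + 2*3²)*(3*√(-10/3) + 50) = (1 + 2*9)*(3*(I*√30/3) + 50) = (1 + 18)*(I*√30 + 50) = 19*(50 + I*√30) = 950 + 19*I*√30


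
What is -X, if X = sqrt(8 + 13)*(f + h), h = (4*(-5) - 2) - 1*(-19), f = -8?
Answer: 11*sqrt(21) ≈ 50.408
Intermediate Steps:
h = -3 (h = (-20 - 2) + 19 = -22 + 19 = -3)
X = -11*sqrt(21) (X = sqrt(8 + 13)*(-8 - 3) = sqrt(21)*(-11) = -11*sqrt(21) ≈ -50.408)
-X = -(-11)*sqrt(21) = 11*sqrt(21)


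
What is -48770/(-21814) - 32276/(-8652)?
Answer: 140753338/23591841 ≈ 5.9662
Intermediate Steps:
-48770/(-21814) - 32276/(-8652) = -48770*(-1/21814) - 32276*(-1/8652) = 24385/10907 + 8069/2163 = 140753338/23591841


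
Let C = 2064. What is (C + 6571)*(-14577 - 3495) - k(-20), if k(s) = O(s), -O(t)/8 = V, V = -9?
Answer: -156051792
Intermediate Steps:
O(t) = 72 (O(t) = -8*(-9) = 72)
k(s) = 72
(C + 6571)*(-14577 - 3495) - k(-20) = (2064 + 6571)*(-14577 - 3495) - 1*72 = 8635*(-18072) - 72 = -156051720 - 72 = -156051792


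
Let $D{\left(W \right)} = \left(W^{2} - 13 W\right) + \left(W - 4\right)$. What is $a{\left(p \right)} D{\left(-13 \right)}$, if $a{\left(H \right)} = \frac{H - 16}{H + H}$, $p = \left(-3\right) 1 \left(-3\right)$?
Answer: $- \frac{749}{6} \approx -124.83$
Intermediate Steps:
$p = 9$ ($p = \left(-3\right) \left(-3\right) = 9$)
$a{\left(H \right)} = \frac{-16 + H}{2 H}$
$D{\left(W \right)} = -4 + W^{2} - 12 W$ ($D{\left(W \right)} = \left(W^{2} - 13 W\right) + \left(-4 + W\right) = -4 + W^{2} - 12 W$)
$a{\left(p \right)} D{\left(-13 \right)} = \frac{-16 + 9}{2 \cdot 9} \left(-4 + \left(-13\right)^{2} - -156\right) = \frac{1}{2} \cdot \frac{1}{9} \left(-7\right) \left(-4 + 169 + 156\right) = \left(- \frac{7}{18}\right) 321 = - \frac{749}{6}$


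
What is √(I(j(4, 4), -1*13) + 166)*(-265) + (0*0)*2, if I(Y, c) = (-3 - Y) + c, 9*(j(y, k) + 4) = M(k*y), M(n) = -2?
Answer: -530*√347/3 ≈ -3290.9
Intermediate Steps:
j(y, k) = -38/9 (j(y, k) = -4 + (⅑)*(-2) = -4 - 2/9 = -38/9)
I(Y, c) = -3 + c - Y
√(I(j(4, 4), -1*13) + 166)*(-265) + (0*0)*2 = √((-3 - 1*13 - 1*(-38/9)) + 166)*(-265) + (0*0)*2 = √((-3 - 13 + 38/9) + 166)*(-265) + 0*2 = √(-106/9 + 166)*(-265) + 0 = √(1388/9)*(-265) + 0 = (2*√347/3)*(-265) + 0 = -530*√347/3 + 0 = -530*√347/3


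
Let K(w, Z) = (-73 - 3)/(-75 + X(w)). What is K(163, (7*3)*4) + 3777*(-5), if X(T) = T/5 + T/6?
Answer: -8628165/457 ≈ -18880.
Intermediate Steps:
X(T) = 11*T/30 (X(T) = T*(⅕) + T*(⅙) = T/5 + T/6 = 11*T/30)
K(w, Z) = -76/(-75 + 11*w/30) (K(w, Z) = (-73 - 3)/(-75 + 11*w/30) = -76/(-75 + 11*w/30))
K(163, (7*3)*4) + 3777*(-5) = -2280/(-2250 + 11*163) + 3777*(-5) = -2280/(-2250 + 1793) - 18885 = -2280/(-457) - 18885 = -2280*(-1/457) - 18885 = 2280/457 - 18885 = -8628165/457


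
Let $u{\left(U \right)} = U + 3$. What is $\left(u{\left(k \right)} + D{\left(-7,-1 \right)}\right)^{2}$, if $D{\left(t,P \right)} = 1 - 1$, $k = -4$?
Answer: $1$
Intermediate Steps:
$D{\left(t,P \right)} = 0$
$u{\left(U \right)} = 3 + U$
$\left(u{\left(k \right)} + D{\left(-7,-1 \right)}\right)^{2} = \left(\left(3 - 4\right) + 0\right)^{2} = \left(-1 + 0\right)^{2} = \left(-1\right)^{2} = 1$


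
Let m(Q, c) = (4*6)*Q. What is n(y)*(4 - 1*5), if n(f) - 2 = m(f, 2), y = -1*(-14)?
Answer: -338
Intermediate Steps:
m(Q, c) = 24*Q
y = 14
n(f) = 2 + 24*f
n(y)*(4 - 1*5) = (2 + 24*14)*(4 - 1*5) = (2 + 336)*(4 - 5) = 338*(-1) = -338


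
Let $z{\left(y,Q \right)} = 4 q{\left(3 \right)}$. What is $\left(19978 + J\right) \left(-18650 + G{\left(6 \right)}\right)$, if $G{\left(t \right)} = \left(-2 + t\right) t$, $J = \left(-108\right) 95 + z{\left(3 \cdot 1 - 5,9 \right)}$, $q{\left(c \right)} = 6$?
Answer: $-181454492$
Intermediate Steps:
$z{\left(y,Q \right)} = 24$ ($z{\left(y,Q \right)} = 4 \cdot 6 = 24$)
$J = -10236$ ($J = \left(-108\right) 95 + 24 = -10260 + 24 = -10236$)
$G{\left(t \right)} = t \left(-2 + t\right)$
$\left(19978 + J\right) \left(-18650 + G{\left(6 \right)}\right) = \left(19978 - 10236\right) \left(-18650 + 6 \left(-2 + 6\right)\right) = 9742 \left(-18650 + 6 \cdot 4\right) = 9742 \left(-18650 + 24\right) = 9742 \left(-18626\right) = -181454492$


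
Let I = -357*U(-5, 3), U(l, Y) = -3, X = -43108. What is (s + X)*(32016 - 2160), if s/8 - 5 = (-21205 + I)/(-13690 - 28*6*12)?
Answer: -10095282964608/7853 ≈ -1.2855e+9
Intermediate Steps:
I = 1071 (I = -357*(-3) = 1071)
s = 394656/7853 (s = 40 + 8*((-21205 + 1071)/(-13690 - 28*6*12)) = 40 + 8*(-20134/(-13690 - 168*12)) = 40 + 8*(-20134/(-13690 - 2016)) = 40 + 8*(-20134/(-15706)) = 40 + 8*(-20134*(-1/15706)) = 40 + 8*(10067/7853) = 40 + 80536/7853 = 394656/7853 ≈ 50.255)
(s + X)*(32016 - 2160) = (394656/7853 - 43108)*(32016 - 2160) = -338132468/7853*29856 = -10095282964608/7853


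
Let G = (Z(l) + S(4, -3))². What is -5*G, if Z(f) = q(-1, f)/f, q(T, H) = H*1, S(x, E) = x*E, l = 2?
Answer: -605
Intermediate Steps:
S(x, E) = E*x
q(T, H) = H
Z(f) = 1 (Z(f) = f/f = 1)
G = 121 (G = (1 - 3*4)² = (1 - 12)² = (-11)² = 121)
-5*G = -5*121 = -605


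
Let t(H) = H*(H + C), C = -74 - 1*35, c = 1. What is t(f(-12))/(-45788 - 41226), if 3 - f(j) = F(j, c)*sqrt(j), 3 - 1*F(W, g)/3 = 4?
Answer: 213/43507 + 309*I*sqrt(3)/43507 ≈ 0.0048958 + 0.012302*I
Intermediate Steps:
F(W, g) = -3 (F(W, g) = 9 - 3*4 = 9 - 12 = -3)
C = -109 (C = -74 - 35 = -109)
f(j) = 3 + 3*sqrt(j) (f(j) = 3 - (-3)*sqrt(j) = 3 + 3*sqrt(j))
t(H) = H*(-109 + H) (t(H) = H*(H - 109) = H*(-109 + H))
t(f(-12))/(-45788 - 41226) = ((3 + 3*sqrt(-12))*(-109 + (3 + 3*sqrt(-12))))/(-45788 - 41226) = ((3 + 3*(2*I*sqrt(3)))*(-109 + (3 + 3*(2*I*sqrt(3)))))/(-87014) = ((3 + 6*I*sqrt(3))*(-109 + (3 + 6*I*sqrt(3))))*(-1/87014) = ((3 + 6*I*sqrt(3))*(-106 + 6*I*sqrt(3)))*(-1/87014) = ((-106 + 6*I*sqrt(3))*(3 + 6*I*sqrt(3)))*(-1/87014) = -(-106 + 6*I*sqrt(3))*(3 + 6*I*sqrt(3))/87014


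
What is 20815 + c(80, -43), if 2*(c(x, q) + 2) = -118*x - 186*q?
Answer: 20092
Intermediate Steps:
c(x, q) = -2 - 93*q - 59*x (c(x, q) = -2 + (-118*x - 186*q)/2 = -2 + (-186*q - 118*x)/2 = -2 + (-93*q - 59*x) = -2 - 93*q - 59*x)
20815 + c(80, -43) = 20815 + (-2 - 93*(-43) - 59*80) = 20815 + (-2 + 3999 - 4720) = 20815 - 723 = 20092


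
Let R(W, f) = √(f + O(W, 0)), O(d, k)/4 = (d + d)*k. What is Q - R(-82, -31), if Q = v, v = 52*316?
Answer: 16432 - I*√31 ≈ 16432.0 - 5.5678*I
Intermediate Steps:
O(d, k) = 8*d*k (O(d, k) = 4*((d + d)*k) = 4*((2*d)*k) = 4*(2*d*k) = 8*d*k)
v = 16432
R(W, f) = √f (R(W, f) = √(f + 8*W*0) = √(f + 0) = √f)
Q = 16432
Q - R(-82, -31) = 16432 - √(-31) = 16432 - I*√31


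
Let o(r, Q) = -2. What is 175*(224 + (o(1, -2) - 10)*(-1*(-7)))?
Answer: 24500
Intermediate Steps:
175*(224 + (o(1, -2) - 10)*(-1*(-7))) = 175*(224 + (-2 - 10)*(-1*(-7))) = 175*(224 - 12*7) = 175*(224 - 84) = 175*140 = 24500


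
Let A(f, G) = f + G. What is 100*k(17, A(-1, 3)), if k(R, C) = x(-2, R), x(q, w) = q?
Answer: -200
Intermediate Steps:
A(f, G) = G + f
k(R, C) = -2
100*k(17, A(-1, 3)) = 100*(-2) = -200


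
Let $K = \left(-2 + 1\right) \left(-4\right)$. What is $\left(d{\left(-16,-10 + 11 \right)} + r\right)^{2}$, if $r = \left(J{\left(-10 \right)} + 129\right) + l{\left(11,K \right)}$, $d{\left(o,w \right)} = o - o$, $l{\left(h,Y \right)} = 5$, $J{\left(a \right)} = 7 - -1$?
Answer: $20164$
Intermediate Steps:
$J{\left(a \right)} = 8$ ($J{\left(a \right)} = 7 + 1 = 8$)
$K = 4$ ($K = \left(-1\right) \left(-4\right) = 4$)
$d{\left(o,w \right)} = 0$
$r = 142$ ($r = \left(8 + 129\right) + 5 = 137 + 5 = 142$)
$\left(d{\left(-16,-10 + 11 \right)} + r\right)^{2} = \left(0 + 142\right)^{2} = 142^{2} = 20164$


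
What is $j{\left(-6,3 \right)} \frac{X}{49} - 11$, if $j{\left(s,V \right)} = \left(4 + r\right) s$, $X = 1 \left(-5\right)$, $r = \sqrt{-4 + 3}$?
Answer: $- \frac{419}{49} + \frac{30 i}{49} \approx -8.551 + 0.61224 i$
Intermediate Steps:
$r = i$ ($r = \sqrt{-1} = i \approx 1.0 i$)
$X = -5$
$j{\left(s,V \right)} = s \left(4 + i\right)$ ($j{\left(s,V \right)} = \left(4 + i\right) s = s \left(4 + i\right)$)
$j{\left(-6,3 \right)} \frac{X}{49} - 11 = - 6 \left(4 + i\right) \left(- \frac{5}{49}\right) - 11 = \left(-24 - 6 i\right) \left(\left(-5\right) \frac{1}{49}\right) - 11 = \left(-24 - 6 i\right) \left(- \frac{5}{49}\right) - 11 = \left(\frac{120}{49} + \frac{30 i}{49}\right) - 11 = - \frac{419}{49} + \frac{30 i}{49}$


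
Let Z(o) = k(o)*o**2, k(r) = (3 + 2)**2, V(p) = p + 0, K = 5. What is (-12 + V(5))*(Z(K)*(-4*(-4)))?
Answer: -70000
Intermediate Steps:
V(p) = p
k(r) = 25 (k(r) = 5**2 = 25)
Z(o) = 25*o**2
(-12 + V(5))*(Z(K)*(-4*(-4))) = (-12 + 5)*((25*5**2)*(-4*(-4))) = -7*25*25*16 = -4375*16 = -7*10000 = -70000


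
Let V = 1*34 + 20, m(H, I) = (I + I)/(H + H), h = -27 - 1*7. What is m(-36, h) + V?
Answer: 989/18 ≈ 54.944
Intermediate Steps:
h = -34 (h = -27 - 7 = -34)
m(H, I) = I/H (m(H, I) = (2*I)/((2*H)) = (2*I)*(1/(2*H)) = I/H)
V = 54 (V = 34 + 20 = 54)
m(-36, h) + V = -34/(-36) + 54 = -34*(-1/36) + 54 = 17/18 + 54 = 989/18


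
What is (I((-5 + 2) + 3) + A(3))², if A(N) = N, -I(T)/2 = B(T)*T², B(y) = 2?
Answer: 9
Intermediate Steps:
I(T) = -4*T²
(I((-5 + 2) + 3) + A(3))² = (-4*((-5 + 2) + 3)² + 3)² = (-4*(-3 + 3)² + 3)² = (-4*0² + 3)² = (-4*0 + 3)² = (0 + 3)² = 3² = 9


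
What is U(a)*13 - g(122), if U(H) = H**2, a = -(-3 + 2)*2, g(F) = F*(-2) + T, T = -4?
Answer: 300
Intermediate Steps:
g(F) = -4 - 2*F (g(F) = F*(-2) - 4 = -2*F - 4 = -4 - 2*F)
a = 2 (a = -(-1)*2 = -1*(-2) = 2)
U(a)*13 - g(122) = 2**2*13 - (-4 - 2*122) = 4*13 - (-4 - 244) = 52 - 1*(-248) = 52 + 248 = 300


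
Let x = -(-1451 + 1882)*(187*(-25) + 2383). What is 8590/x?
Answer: 4295/493926 ≈ 0.0086956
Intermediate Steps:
x = 987852 (x = -431*(-4675 + 2383) = -431*(-2292) = -1*(-987852) = 987852)
8590/x = 8590/987852 = 8590*(1/987852) = 4295/493926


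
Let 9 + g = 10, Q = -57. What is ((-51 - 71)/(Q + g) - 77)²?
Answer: 4389025/784 ≈ 5598.3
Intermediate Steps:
g = 1 (g = -9 + 10 = 1)
((-51 - 71)/(Q + g) - 77)² = ((-51 - 71)/(-57 + 1) - 77)² = (-122/(-56) - 77)² = (-122*(-1/56) - 77)² = (61/28 - 77)² = (-2095/28)² = 4389025/784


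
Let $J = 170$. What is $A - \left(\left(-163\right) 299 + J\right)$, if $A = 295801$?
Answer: $344368$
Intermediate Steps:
$A - \left(\left(-163\right) 299 + J\right) = 295801 - \left(\left(-163\right) 299 + 170\right) = 295801 - \left(-48737 + 170\right) = 295801 - -48567 = 295801 + 48567 = 344368$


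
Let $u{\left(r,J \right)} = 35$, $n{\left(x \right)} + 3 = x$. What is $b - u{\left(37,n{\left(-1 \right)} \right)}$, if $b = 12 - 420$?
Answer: $-443$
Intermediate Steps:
$b = -408$ ($b = 12 - 420 = -408$)
$n{\left(x \right)} = -3 + x$
$b - u{\left(37,n{\left(-1 \right)} \right)} = -408 - 35 = -443$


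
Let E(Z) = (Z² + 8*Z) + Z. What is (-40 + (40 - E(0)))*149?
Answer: 0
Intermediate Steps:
E(Z) = Z² + 9*Z
(-40 + (40 - E(0)))*149 = (-40 + (40 - 0*(9 + 0)))*149 = (-40 + (40 - 0*9))*149 = (-40 + (40 - 1*0))*149 = (-40 + (40 + 0))*149 = (-40 + 40)*149 = 0*149 = 0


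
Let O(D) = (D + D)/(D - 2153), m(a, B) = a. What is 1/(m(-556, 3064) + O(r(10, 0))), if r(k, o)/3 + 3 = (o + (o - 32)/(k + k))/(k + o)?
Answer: -27031/15028999 ≈ -0.0017986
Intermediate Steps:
r(k, o) = -9 + 3*(o + (-32 + o)/(2*k))/(k + o) (r(k, o) = -9 + 3*((o + (o - 32)/(k + k))/(k + o)) = -9 + 3*((o + (-32 + o)/((2*k)))/(k + o)) = -9 + 3*((o + (-32 + o)*(1/(2*k)))/(k + o)) = -9 + 3*((o + (-32 + o)/(2*k))/(k + o)) = -9 + 3*(o + (-32 + o)/(2*k))/(k + o))
O(D) = 2*D/(-2153 + D) (O(D) = (2*D)/(-2153 + D) = 2*D/(-2153 + D))
1/(m(-556, 3064) + O(r(10, 0))) = 1/(-556 + 2*((3/2)*(-32 + 0 - 6*10² - 4*10*0)/(10*(10 + 0)))/(-2153 + (3/2)*(-32 + 0 - 6*10² - 4*10*0)/(10*(10 + 0)))) = 1/(-556 + 2*((3/2)*(⅒)*(-32 + 0 - 6*100 + 0)/10)/(-2153 + (3/2)*(⅒)*(-32 + 0 - 6*100 + 0)/10)) = 1/(-556 + 2*((3/2)*(⅒)*(⅒)*(-32 + 0 - 600 + 0))/(-2153 + (3/2)*(⅒)*(⅒)*(-32 + 0 - 600 + 0))) = 1/(-556 + 2*((3/2)*(⅒)*(⅒)*(-632))/(-2153 + (3/2)*(⅒)*(⅒)*(-632))) = 1/(-556 + 2*(-237/25)/(-2153 - 237/25)) = 1/(-556 + 2*(-237/25)/(-54062/25)) = 1/(-556 + 2*(-237/25)*(-25/54062)) = 1/(-556 + 237/27031) = 1/(-15028999/27031) = -27031/15028999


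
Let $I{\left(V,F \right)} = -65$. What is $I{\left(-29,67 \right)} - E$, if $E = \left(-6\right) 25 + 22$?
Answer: $63$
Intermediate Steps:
$E = -128$ ($E = -150 + 22 = -128$)
$I{\left(-29,67 \right)} - E = -65 - -128 = -65 + 128 = 63$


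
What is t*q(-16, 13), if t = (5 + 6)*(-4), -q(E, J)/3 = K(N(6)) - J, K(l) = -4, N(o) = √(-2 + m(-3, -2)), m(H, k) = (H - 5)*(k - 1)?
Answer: -2244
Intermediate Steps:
m(H, k) = (-1 + k)*(-5 + H) (m(H, k) = (-5 + H)*(-1 + k) = (-1 + k)*(-5 + H))
N(o) = √22 (N(o) = √(-2 + (5 - 1*(-3) - 5*(-2) - 3*(-2))) = √(-2 + (5 + 3 + 10 + 6)) = √(-2 + 24) = √22)
q(E, J) = 12 + 3*J (q(E, J) = -3*(-4 - J) = 12 + 3*J)
t = -44 (t = 11*(-4) = -44)
t*q(-16, 13) = -44*(12 + 3*13) = -44*(12 + 39) = -44*51 = -2244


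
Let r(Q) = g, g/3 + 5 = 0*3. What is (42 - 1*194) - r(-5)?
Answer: -137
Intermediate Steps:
g = -15 (g = -15 + 3*(0*3) = -15 + 3*0 = -15 + 0 = -15)
r(Q) = -15
(42 - 1*194) - r(-5) = (42 - 1*194) - 1*(-15) = (42 - 194) + 15 = -152 + 15 = -137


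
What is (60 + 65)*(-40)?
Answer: -5000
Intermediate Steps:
(60 + 65)*(-40) = 125*(-40) = -5000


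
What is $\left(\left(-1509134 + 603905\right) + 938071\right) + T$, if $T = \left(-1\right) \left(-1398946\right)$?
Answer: $1431788$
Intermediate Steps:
$T = 1398946$
$\left(\left(-1509134 + 603905\right) + 938071\right) + T = \left(\left(-1509134 + 603905\right) + 938071\right) + 1398946 = \left(-905229 + 938071\right) + 1398946 = 32842 + 1398946 = 1431788$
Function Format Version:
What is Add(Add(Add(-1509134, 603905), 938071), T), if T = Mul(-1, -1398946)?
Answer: 1431788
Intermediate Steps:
T = 1398946
Add(Add(Add(-1509134, 603905), 938071), T) = Add(Add(Add(-1509134, 603905), 938071), 1398946) = Add(Add(-905229, 938071), 1398946) = Add(32842, 1398946) = 1431788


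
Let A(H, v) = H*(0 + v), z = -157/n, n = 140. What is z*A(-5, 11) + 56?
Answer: 3295/28 ≈ 117.68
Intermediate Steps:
z = -157/140 ≈ -1.1214
A(H, v) = H*v
z*A(-5, 11) + 56 = -(-157)*11/28 + 56 = -157/140*(-55) + 56 = 1727/28 + 56 = 3295/28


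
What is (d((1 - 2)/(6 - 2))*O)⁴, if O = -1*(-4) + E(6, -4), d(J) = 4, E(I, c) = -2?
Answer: 4096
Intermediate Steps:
O = 2 (O = -1*(-4) - 2 = 4 - 2 = 2)
(d((1 - 2)/(6 - 2))*O)⁴ = (4*2)⁴ = 8⁴ = 4096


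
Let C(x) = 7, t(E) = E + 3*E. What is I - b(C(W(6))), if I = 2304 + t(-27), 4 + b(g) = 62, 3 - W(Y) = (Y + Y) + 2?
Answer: 2138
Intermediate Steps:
W(Y) = 1 - 2*Y (W(Y) = 3 - ((Y + Y) + 2) = 3 - (2*Y + 2) = 3 - (2 + 2*Y) = 3 + (-2 - 2*Y) = 1 - 2*Y)
t(E) = 4*E
b(g) = 58 (b(g) = -4 + 62 = 58)
I = 2196 (I = 2304 + 4*(-27) = 2304 - 108 = 2196)
I - b(C(W(6))) = 2196 - 1*58 = 2196 - 58 = 2138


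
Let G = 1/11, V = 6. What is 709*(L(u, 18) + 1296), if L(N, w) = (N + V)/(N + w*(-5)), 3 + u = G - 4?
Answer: 489758057/533 ≈ 9.1887e+5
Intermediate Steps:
G = 1/11 ≈ 0.090909
u = -76/11 (u = -3 + (1/11 - 4) = -3 - 43/11 = -76/11 ≈ -6.9091)
L(N, w) = (6 + N)/(N - 5*w) (L(N, w) = (N + 6)/(N + w*(-5)) = (6 + N)/(N - 5*w))
709*(L(u, 18) + 1296) = 709*((6 - 76/11)/(-76/11 - 5*18) + 1296) = 709*(-10/11/(-76/11 - 90) + 1296) = 709*(-10/11/(-1066/11) + 1296) = 709*(-11/1066*(-10/11) + 1296) = 709*(5/533 + 1296) = 709*(690773/533) = 489758057/533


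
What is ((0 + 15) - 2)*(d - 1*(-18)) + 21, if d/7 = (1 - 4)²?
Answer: 1074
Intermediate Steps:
d = 63 (d = 7*(1 - 4)² = 7*(-3)² = 7*9 = 63)
((0 + 15) - 2)*(d - 1*(-18)) + 21 = ((0 + 15) - 2)*(63 - 1*(-18)) + 21 = (15 - 2)*(63 + 18) + 21 = 13*81 + 21 = 1053 + 21 = 1074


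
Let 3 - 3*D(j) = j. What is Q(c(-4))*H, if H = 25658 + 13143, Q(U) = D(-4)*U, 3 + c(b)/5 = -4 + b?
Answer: -14938385/3 ≈ -4.9795e+6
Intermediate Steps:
D(j) = 1 - j/3
c(b) = -35 + 5*b (c(b) = -15 + 5*(-4 + b) = -15 + (-20 + 5*b) = -35 + 5*b)
Q(U) = 7*U/3 (Q(U) = (1 - 1/3*(-4))*U = (1 + 4/3)*U = 7*U/3)
H = 38801
Q(c(-4))*H = (7*(-35 + 5*(-4))/3)*38801 = (7*(-35 - 20)/3)*38801 = ((7/3)*(-55))*38801 = -385/3*38801 = -14938385/3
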